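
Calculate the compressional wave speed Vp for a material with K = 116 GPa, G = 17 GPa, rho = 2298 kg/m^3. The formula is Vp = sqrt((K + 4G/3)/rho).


First compute the effective modulus:
K + 4G/3 = 116e9 + 4*17e9/3 = 138666666666.67 Pa
Then divide by density:
138666666666.67 / 2298 = 60342326.6609 Pa/(kg/m^3)
Take the square root:
Vp = sqrt(60342326.6609) = 7768.03 m/s

7768.03


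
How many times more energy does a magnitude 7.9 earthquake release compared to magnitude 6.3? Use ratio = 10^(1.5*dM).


M2 - M1 = 7.9 - 6.3 = 1.6
1.5 * 1.6 = 2.4
ratio = 10^2.4 = 251.19

251.19


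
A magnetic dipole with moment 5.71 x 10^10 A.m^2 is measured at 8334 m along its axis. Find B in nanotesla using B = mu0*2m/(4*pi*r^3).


m = 5.71 x 10^10 = 57100000000 A.m^2
2m = 114200000000 A.m^2
r^3 = 8334^3 = 578842603704
B = (4pi*10^-7) * 114200000000 / (4*pi * 578842603704) * 1e9
= 143507.952416 / 7273950685525.1 * 1e9
= 19.729 nT

19.729


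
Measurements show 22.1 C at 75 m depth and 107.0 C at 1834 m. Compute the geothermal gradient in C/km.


dT = 107.0 - 22.1 = 84.9 C
dz = 1834 - 75 = 1759 m
gradient = dT/dz * 1000 = 84.9/1759 * 1000 = 48.2661 C/km

48.2661


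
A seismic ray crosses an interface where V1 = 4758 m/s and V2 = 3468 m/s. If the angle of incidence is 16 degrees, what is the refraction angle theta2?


sin(theta1) = sin(16 deg) = 0.275637
sin(theta2) = V2/V1 * sin(theta1) = 3468/4758 * 0.275637 = 0.200906
theta2 = arcsin(0.200906) = 11.5899 degrees

11.5899


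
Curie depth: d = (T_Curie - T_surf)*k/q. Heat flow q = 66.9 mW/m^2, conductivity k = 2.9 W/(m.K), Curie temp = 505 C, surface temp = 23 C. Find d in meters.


T_Curie - T_surf = 505 - 23 = 482 C
Convert q to W/m^2: 66.9 mW/m^2 = 0.0669 W/m^2
d = 482 * 2.9 / 0.0669 = 20893.87 m

20893.87


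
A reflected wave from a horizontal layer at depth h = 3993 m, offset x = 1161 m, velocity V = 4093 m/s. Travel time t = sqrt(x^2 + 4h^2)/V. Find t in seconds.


x^2 + 4h^2 = 1161^2 + 4*3993^2 = 1347921 + 63776196 = 65124117
sqrt(65124117) = 8069.9515
t = 8069.9515 / 4093 = 1.9716 s

1.9716


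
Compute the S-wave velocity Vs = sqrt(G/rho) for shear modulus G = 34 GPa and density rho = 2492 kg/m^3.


Convert G to Pa: G = 34e9 Pa
Compute G/rho = 34e9 / 2492 = 13643659.7111
Vs = sqrt(13643659.7111) = 3693.73 m/s

3693.73


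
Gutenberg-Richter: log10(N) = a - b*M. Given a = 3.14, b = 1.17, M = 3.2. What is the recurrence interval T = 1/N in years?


log10(N) = 3.14 - 1.17*3.2 = -0.604
N = 10^-0.604 = 0.248886
T = 1/N = 1/0.248886 = 4.0179 years

4.0179


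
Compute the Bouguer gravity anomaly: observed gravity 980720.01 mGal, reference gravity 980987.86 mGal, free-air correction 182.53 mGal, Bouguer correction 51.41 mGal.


BA = g_obs - g_ref + FAC - BC
= 980720.01 - 980987.86 + 182.53 - 51.41
= -136.73 mGal

-136.73


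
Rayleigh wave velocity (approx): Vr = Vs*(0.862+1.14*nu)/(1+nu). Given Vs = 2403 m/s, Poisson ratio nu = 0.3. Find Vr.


Numerator factor = 0.862 + 1.14*0.3 = 1.204
Denominator = 1 + 0.3 = 1.3
Vr = 2403 * 1.204 / 1.3 = 2225.55 m/s

2225.55


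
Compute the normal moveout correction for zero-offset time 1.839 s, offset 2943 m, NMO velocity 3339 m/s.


x/Vnmo = 2943/3339 = 0.881402
(x/Vnmo)^2 = 0.776869
t0^2 = 3.381921
sqrt(3.381921 + 0.776869) = 2.039311
dt = 2.039311 - 1.839 = 0.200311

0.200311


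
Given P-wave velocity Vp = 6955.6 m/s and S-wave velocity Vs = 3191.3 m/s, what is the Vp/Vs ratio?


Vp/Vs = 6955.6 / 3191.3
= 2.1796

2.1796


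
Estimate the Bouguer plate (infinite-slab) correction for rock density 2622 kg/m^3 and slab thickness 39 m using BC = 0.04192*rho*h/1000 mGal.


BC = 0.04192 * rho * h / 1000
= 0.04192 * 2622 * 39 / 1000
= 4.2867 mGal

4.2867


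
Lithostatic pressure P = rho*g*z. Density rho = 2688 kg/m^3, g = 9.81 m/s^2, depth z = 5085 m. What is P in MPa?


P = rho * g * z / 1e6
= 2688 * 9.81 * 5085 / 1e6
= 134087788.8 / 1e6
= 134.0878 MPa

134.0878


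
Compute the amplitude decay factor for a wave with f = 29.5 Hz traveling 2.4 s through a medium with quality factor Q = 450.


pi*f*t/Q = pi*29.5*2.4/450 = 0.494277
A/A0 = exp(-0.494277) = 0.610012

0.610012


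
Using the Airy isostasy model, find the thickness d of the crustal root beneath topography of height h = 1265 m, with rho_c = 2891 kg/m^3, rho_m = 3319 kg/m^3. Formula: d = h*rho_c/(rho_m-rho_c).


rho_m - rho_c = 3319 - 2891 = 428
d = 1265 * 2891 / 428
= 3657115 / 428
= 8544.66 m

8544.66


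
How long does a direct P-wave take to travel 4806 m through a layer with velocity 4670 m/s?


t = x / V
= 4806 / 4670
= 1.0291 s

1.0291


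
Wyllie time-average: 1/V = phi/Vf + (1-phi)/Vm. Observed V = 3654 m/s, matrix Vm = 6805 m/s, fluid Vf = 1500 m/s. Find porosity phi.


1/V - 1/Vm = 1/3654 - 1/6805 = 0.00012672
1/Vf - 1/Vm = 1/1500 - 1/6805 = 0.00051972
phi = 0.00012672 / 0.00051972 = 0.2438

0.2438


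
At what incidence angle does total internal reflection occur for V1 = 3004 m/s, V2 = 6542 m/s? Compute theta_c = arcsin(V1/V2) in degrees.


V1/V2 = 3004/6542 = 0.459187
theta_c = arcsin(0.459187) = 27.3346 degrees

27.3346


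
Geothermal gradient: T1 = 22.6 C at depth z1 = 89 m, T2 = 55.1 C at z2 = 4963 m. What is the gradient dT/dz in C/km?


dT = 55.1 - 22.6 = 32.5 C
dz = 4963 - 89 = 4874 m
gradient = dT/dz * 1000 = 32.5/4874 * 1000 = 6.668 C/km

6.668


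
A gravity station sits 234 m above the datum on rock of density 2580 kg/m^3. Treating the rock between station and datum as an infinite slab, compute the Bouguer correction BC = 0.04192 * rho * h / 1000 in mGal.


BC = 0.04192 * rho * h / 1000
= 0.04192 * 2580 * 234 / 1000
= 25.3079 mGal

25.3079


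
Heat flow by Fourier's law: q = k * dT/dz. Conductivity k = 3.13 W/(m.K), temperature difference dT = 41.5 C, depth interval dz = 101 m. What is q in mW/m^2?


q = k * dT / dz * 1000
= 3.13 * 41.5 / 101 * 1000
= 1.286089 * 1000
= 1286.0891 mW/m^2

1286.0891


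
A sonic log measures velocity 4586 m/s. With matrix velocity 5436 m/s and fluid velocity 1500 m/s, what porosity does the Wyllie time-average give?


1/V - 1/Vm = 1/4586 - 1/5436 = 3.41e-05
1/Vf - 1/Vm = 1/1500 - 1/5436 = 0.00048271
phi = 3.41e-05 / 0.00048271 = 0.0706

0.0706


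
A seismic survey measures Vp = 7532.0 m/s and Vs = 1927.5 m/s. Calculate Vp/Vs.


Vp/Vs = 7532.0 / 1927.5
= 3.9077

3.9077


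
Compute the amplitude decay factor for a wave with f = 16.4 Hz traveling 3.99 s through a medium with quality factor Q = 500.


pi*f*t/Q = pi*16.4*3.99/500 = 0.411147
A/A0 = exp(-0.411147) = 0.66289

0.66289


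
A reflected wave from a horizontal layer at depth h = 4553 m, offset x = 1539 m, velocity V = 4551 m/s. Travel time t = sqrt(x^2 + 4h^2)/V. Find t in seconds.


x^2 + 4h^2 = 1539^2 + 4*4553^2 = 2368521 + 82919236 = 85287757
sqrt(85287757) = 9235.1371
t = 9235.1371 / 4551 = 2.0293 s

2.0293


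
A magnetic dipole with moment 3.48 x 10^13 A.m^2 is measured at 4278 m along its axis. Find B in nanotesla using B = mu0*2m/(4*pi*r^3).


m = 3.48 x 10^13 = 34800000000000 A.m^2
2m = 69600000000000 A.m^2
r^3 = 4278^3 = 78292892952
B = (4pi*10^-7) * 69600000000000 / (4*pi * 78292892952) * 1e9
= 87461939.47594 / 983857509305.18 * 1e9
= 88896.9578 nT

88896.9578


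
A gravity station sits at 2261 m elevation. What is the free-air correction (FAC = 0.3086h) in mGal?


FAC = 0.3086 * h
= 0.3086 * 2261
= 697.7446 mGal

697.7446


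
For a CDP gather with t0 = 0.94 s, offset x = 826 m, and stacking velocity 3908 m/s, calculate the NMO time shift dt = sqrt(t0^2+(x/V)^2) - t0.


x/Vnmo = 826/3908 = 0.211361
(x/Vnmo)^2 = 0.044674
t0^2 = 0.8836
sqrt(0.8836 + 0.044674) = 0.96347
dt = 0.96347 - 0.94 = 0.02347

0.02347


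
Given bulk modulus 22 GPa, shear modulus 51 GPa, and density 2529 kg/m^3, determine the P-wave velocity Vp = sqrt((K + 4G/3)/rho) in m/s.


First compute the effective modulus:
K + 4G/3 = 22e9 + 4*51e9/3 = 90000000000.0 Pa
Then divide by density:
90000000000.0 / 2529 = 35587188.6121 Pa/(kg/m^3)
Take the square root:
Vp = sqrt(35587188.6121) = 5965.5 m/s

5965.5


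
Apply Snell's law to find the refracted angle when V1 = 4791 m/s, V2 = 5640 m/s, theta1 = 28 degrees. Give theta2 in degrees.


sin(theta1) = sin(28 deg) = 0.469472
sin(theta2) = V2/V1 * sin(theta1) = 5640/4791 * 0.469472 = 0.552665
theta2 = arcsin(0.552665) = 33.5501 degrees

33.5501


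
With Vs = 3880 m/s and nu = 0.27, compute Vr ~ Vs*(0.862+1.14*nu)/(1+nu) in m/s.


Numerator factor = 0.862 + 1.14*0.27 = 1.1698
Denominator = 1 + 0.27 = 1.27
Vr = 3880 * 1.1698 / 1.27 = 3573.88 m/s

3573.88


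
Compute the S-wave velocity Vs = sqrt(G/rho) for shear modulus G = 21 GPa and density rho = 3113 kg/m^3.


Convert G to Pa: G = 21e9 Pa
Compute G/rho = 21e9 / 3113 = 6745904.2724
Vs = sqrt(6745904.2724) = 2597.29 m/s

2597.29


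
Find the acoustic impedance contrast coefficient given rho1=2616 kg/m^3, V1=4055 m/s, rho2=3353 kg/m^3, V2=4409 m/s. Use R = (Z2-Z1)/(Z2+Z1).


Z1 = 2616 * 4055 = 10607880
Z2 = 3353 * 4409 = 14783377
R = (14783377 - 10607880) / (14783377 + 10607880) = 4175497 / 25391257 = 0.1644

0.1644


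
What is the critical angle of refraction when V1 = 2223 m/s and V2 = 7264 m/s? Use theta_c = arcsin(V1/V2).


V1/V2 = 2223/7264 = 0.30603
theta_c = arcsin(0.30603) = 17.8201 degrees

17.8201


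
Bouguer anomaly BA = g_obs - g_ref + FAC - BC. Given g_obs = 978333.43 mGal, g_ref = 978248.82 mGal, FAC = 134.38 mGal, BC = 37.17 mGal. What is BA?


BA = g_obs - g_ref + FAC - BC
= 978333.43 - 978248.82 + 134.38 - 37.17
= 181.82 mGal

181.82


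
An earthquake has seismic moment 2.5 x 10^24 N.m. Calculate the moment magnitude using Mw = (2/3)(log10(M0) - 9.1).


log10(M0) = log10(2.5 x 10^24) = 24.3979
Mw = 2/3 * (24.3979 - 9.1)
= 2/3 * 15.2979
= 10.2

10.2


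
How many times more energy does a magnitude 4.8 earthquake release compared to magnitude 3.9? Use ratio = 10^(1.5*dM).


M2 - M1 = 4.8 - 3.9 = 0.9
1.5 * 0.9 = 1.35
ratio = 10^1.35 = 22.39

22.39


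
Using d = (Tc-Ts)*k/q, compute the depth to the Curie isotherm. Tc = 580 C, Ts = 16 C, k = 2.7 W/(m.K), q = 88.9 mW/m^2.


T_Curie - T_surf = 580 - 16 = 564 C
Convert q to W/m^2: 88.9 mW/m^2 = 0.0889 W/m^2
d = 564 * 2.7 / 0.0889 = 17129.36 m

17129.36


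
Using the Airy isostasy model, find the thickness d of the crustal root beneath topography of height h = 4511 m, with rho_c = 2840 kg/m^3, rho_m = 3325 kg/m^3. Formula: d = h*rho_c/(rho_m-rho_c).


rho_m - rho_c = 3325 - 2840 = 485
d = 4511 * 2840 / 485
= 12811240 / 485
= 26414.93 m

26414.93


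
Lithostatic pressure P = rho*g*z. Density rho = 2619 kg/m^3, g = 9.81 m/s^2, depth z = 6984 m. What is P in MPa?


P = rho * g * z / 1e6
= 2619 * 9.81 * 6984 / 1e6
= 179435651.76 / 1e6
= 179.4357 MPa

179.4357


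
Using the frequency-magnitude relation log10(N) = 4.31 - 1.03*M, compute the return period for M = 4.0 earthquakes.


log10(N) = 4.31 - 1.03*4.0 = 0.19
N = 10^0.19 = 1.548817
T = 1/N = 1/1.548817 = 0.6457 years

0.6457


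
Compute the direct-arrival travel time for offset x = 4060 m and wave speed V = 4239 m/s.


t = x / V
= 4060 / 4239
= 0.9578 s

0.9578


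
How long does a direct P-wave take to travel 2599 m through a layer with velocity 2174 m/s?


t = x / V
= 2599 / 2174
= 1.1955 s

1.1955


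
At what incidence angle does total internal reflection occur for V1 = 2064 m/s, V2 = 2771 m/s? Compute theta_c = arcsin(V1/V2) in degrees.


V1/V2 = 2064/2771 = 0.744857
theta_c = arcsin(0.744857) = 48.1469 degrees

48.1469


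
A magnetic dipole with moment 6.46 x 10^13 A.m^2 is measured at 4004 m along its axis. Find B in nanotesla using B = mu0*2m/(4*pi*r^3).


m = 6.46 x 10^13 = 64600000000000 A.m^2
2m = 129200000000000 A.m^2
r^3 = 4004^3 = 64192192064
B = (4pi*10^-7) * 129200000000000 / (4*pi * 64192192064) * 1e9
= 162357508.337521 / 806662876024.35 * 1e9
= 201270.5842 nT

201270.5842


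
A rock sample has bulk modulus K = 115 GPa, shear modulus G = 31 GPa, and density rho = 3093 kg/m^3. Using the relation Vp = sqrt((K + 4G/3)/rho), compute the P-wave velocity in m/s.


First compute the effective modulus:
K + 4G/3 = 115e9 + 4*31e9/3 = 156333333333.33 Pa
Then divide by density:
156333333333.33 / 3093 = 50544239.681 Pa/(kg/m^3)
Take the square root:
Vp = sqrt(50544239.681) = 7109.45 m/s

7109.45


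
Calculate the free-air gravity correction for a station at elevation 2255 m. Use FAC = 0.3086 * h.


FAC = 0.3086 * h
= 0.3086 * 2255
= 695.893 mGal

695.893


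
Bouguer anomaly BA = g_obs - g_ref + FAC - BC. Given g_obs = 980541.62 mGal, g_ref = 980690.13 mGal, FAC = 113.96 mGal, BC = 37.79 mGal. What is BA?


BA = g_obs - g_ref + FAC - BC
= 980541.62 - 980690.13 + 113.96 - 37.79
= -72.34 mGal

-72.34


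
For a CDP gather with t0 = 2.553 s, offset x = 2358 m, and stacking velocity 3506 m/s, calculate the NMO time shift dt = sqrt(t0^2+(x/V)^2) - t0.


x/Vnmo = 2358/3506 = 0.672561
(x/Vnmo)^2 = 0.452339
t0^2 = 6.517809
sqrt(6.517809 + 0.452339) = 2.640104
dt = 2.640104 - 2.553 = 0.087104

0.087104


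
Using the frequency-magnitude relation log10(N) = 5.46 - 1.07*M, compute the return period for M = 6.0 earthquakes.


log10(N) = 5.46 - 1.07*6.0 = -0.96
N = 10^-0.96 = 0.109648
T = 1/N = 1/0.109648 = 9.1201 years

9.1201


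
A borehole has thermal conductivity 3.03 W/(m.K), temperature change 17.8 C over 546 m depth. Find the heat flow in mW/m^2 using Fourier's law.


q = k * dT / dz * 1000
= 3.03 * 17.8 / 546 * 1000
= 0.09878 * 1000
= 98.7802 mW/m^2

98.7802


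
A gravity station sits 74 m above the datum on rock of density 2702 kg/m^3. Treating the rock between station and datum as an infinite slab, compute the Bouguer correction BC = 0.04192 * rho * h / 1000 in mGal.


BC = 0.04192 * rho * h / 1000
= 0.04192 * 2702 * 74 / 1000
= 8.3818 mGal

8.3818


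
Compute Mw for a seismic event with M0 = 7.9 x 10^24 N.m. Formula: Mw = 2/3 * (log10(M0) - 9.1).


log10(M0) = log10(7.9 x 10^24) = 24.8976
Mw = 2/3 * (24.8976 - 9.1)
= 2/3 * 15.7976
= 10.53

10.53


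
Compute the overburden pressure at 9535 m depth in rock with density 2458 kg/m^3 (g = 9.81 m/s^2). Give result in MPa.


P = rho * g * z / 1e6
= 2458 * 9.81 * 9535 / 1e6
= 229917264.3 / 1e6
= 229.9173 MPa

229.9173


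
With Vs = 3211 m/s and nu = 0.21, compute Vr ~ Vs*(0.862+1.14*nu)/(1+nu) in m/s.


Numerator factor = 0.862 + 1.14*0.21 = 1.1014
Denominator = 1 + 0.21 = 1.21
Vr = 3211 * 1.1014 / 1.21 = 2922.81 m/s

2922.81


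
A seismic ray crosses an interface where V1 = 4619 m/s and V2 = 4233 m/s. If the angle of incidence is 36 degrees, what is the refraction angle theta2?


sin(theta1) = sin(36 deg) = 0.587785
sin(theta2) = V2/V1 * sin(theta1) = 4233/4619 * 0.587785 = 0.538665
theta2 = arcsin(0.538665) = 32.5928 degrees

32.5928


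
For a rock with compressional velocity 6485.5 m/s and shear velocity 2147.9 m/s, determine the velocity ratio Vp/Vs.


Vp/Vs = 6485.5 / 2147.9
= 3.0195

3.0195


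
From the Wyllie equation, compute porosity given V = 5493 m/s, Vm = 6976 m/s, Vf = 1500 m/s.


1/V - 1/Vm = 1/5493 - 1/6976 = 3.87e-05
1/Vf - 1/Vm = 1/1500 - 1/6976 = 0.00052332
phi = 3.87e-05 / 0.00052332 = 0.074

0.074


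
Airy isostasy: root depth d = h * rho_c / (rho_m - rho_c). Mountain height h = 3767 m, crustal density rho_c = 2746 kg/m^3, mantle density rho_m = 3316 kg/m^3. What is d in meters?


rho_m - rho_c = 3316 - 2746 = 570
d = 3767 * 2746 / 570
= 10344182 / 570
= 18147.69 m

18147.69


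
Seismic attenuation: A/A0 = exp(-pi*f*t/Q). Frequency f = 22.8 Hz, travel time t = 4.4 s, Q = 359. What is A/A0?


pi*f*t/Q = pi*22.8*4.4/359 = 0.877896
A/A0 = exp(-0.877896) = 0.415657

0.415657


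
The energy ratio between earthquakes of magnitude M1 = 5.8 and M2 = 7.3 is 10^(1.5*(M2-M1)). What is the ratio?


M2 - M1 = 7.3 - 5.8 = 1.5
1.5 * 1.5 = 2.25
ratio = 10^2.25 = 177.83

177.83


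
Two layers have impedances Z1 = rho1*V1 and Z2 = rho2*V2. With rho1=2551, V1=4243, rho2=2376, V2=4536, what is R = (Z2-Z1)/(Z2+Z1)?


Z1 = 2551 * 4243 = 10823893
Z2 = 2376 * 4536 = 10777536
R = (10777536 - 10823893) / (10777536 + 10823893) = -46357 / 21601429 = -0.0021

-0.0021


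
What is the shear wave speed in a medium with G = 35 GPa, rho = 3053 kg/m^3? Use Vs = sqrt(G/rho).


Convert G to Pa: G = 35e9 Pa
Compute G/rho = 35e9 / 3053 = 11464133.639
Vs = sqrt(11464133.639) = 3385.87 m/s

3385.87


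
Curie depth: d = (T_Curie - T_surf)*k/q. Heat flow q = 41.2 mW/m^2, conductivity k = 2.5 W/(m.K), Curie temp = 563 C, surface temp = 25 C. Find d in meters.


T_Curie - T_surf = 563 - 25 = 538 C
Convert q to W/m^2: 41.2 mW/m^2 = 0.0412 W/m^2
d = 538 * 2.5 / 0.0412 = 32645.63 m

32645.63


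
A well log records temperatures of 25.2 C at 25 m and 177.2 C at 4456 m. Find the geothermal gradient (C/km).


dT = 177.2 - 25.2 = 152.0 C
dz = 4456 - 25 = 4431 m
gradient = dT/dz * 1000 = 152.0/4431 * 1000 = 34.3038 C/km

34.3038


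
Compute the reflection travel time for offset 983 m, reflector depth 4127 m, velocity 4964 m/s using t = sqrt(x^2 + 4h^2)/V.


x^2 + 4h^2 = 983^2 + 4*4127^2 = 966289 + 68128516 = 69094805
sqrt(69094805) = 8312.3285
t = 8312.3285 / 4964 = 1.6745 s

1.6745


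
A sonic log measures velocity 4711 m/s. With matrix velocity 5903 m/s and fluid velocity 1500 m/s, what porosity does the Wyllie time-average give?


1/V - 1/Vm = 1/4711 - 1/5903 = 4.286e-05
1/Vf - 1/Vm = 1/1500 - 1/5903 = 0.00049726
phi = 4.286e-05 / 0.00049726 = 0.0862

0.0862


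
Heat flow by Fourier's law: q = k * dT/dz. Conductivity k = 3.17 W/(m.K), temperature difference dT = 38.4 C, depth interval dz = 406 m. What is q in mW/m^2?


q = k * dT / dz * 1000
= 3.17 * 38.4 / 406 * 1000
= 0.299823 * 1000
= 299.8227 mW/m^2

299.8227


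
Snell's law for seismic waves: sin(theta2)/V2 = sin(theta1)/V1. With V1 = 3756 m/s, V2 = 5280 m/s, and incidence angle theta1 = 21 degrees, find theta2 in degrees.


sin(theta1) = sin(21 deg) = 0.358368
sin(theta2) = V2/V1 * sin(theta1) = 5280/3756 * 0.358368 = 0.503776
theta2 = arcsin(0.503776) = 30.2501 degrees

30.2501


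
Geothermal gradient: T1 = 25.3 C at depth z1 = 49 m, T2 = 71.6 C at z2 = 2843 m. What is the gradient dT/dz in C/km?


dT = 71.6 - 25.3 = 46.3 C
dz = 2843 - 49 = 2794 m
gradient = dT/dz * 1000 = 46.3/2794 * 1000 = 16.5712 C/km

16.5712


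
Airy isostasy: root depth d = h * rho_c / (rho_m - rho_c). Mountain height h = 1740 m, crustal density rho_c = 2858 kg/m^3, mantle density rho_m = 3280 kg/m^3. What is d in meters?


rho_m - rho_c = 3280 - 2858 = 422
d = 1740 * 2858 / 422
= 4972920 / 422
= 11784.17 m

11784.17


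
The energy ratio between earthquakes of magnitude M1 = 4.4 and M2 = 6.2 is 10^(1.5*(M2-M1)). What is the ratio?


M2 - M1 = 6.2 - 4.4 = 1.8
1.5 * 1.8 = 2.7
ratio = 10^2.7 = 501.19

501.19


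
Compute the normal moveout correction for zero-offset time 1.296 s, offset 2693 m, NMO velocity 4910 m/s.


x/Vnmo = 2693/4910 = 0.548473
(x/Vnmo)^2 = 0.300822
t0^2 = 1.679616
sqrt(1.679616 + 0.300822) = 1.40728
dt = 1.40728 - 1.296 = 0.11128

0.11128


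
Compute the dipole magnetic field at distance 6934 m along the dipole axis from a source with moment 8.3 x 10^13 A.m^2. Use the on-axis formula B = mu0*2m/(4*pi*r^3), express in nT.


m = 8.3 x 10^13 = 83000000000000 A.m^2
2m = 166000000000000 A.m^2
r^3 = 6934^3 = 333389188504
B = (4pi*10^-7) * 166000000000000 / (4*pi * 333389188504) * 1e9
= 208601752.198362 / 4189492101561.72 * 1e9
= 49791.6566 nT

49791.6566


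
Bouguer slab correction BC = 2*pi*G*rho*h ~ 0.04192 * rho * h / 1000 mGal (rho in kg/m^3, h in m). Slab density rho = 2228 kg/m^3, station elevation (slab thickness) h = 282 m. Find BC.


BC = 0.04192 * rho * h / 1000
= 0.04192 * 2228 * 282 / 1000
= 26.3382 mGal

26.3382


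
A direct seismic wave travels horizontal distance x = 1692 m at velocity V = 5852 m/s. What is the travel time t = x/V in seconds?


t = x / V
= 1692 / 5852
= 0.2891 s

0.2891


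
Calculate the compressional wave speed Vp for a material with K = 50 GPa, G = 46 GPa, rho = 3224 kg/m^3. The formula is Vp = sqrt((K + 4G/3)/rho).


First compute the effective modulus:
K + 4G/3 = 50e9 + 4*46e9/3 = 111333333333.33 Pa
Then divide by density:
111333333333.33 / 3224 = 34532671.6294 Pa/(kg/m^3)
Take the square root:
Vp = sqrt(34532671.6294) = 5876.45 m/s

5876.45


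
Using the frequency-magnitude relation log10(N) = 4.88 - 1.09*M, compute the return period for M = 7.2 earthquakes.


log10(N) = 4.88 - 1.09*7.2 = -2.968
N = 10^-2.968 = 0.001076
T = 1/N = 1/0.001076 = 928.9664 years

928.9664


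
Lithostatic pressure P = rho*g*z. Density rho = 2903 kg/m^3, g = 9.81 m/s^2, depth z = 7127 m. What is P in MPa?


P = rho * g * z / 1e6
= 2903 * 9.81 * 7127 / 1e6
= 202965770.61 / 1e6
= 202.9658 MPa

202.9658


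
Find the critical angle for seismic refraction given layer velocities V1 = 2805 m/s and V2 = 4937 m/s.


V1/V2 = 2805/4937 = 0.568159
theta_c = arcsin(0.568159) = 34.6219 degrees

34.6219


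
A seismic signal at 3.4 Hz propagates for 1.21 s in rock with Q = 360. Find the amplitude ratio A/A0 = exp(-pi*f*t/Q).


pi*f*t/Q = pi*3.4*1.21/360 = 0.035901
A/A0 = exp(-0.035901) = 0.964735

0.964735


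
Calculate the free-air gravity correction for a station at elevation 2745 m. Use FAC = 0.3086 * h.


FAC = 0.3086 * h
= 0.3086 * 2745
= 847.107 mGal

847.107


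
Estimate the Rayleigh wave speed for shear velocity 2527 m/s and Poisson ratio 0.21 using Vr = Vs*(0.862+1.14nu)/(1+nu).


Numerator factor = 0.862 + 1.14*0.21 = 1.1014
Denominator = 1 + 0.21 = 1.21
Vr = 2527 * 1.1014 / 1.21 = 2300.2 m/s

2300.2


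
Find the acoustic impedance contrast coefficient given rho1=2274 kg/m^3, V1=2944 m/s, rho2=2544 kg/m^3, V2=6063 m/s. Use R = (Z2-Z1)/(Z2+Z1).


Z1 = 2274 * 2944 = 6694656
Z2 = 2544 * 6063 = 15424272
R = (15424272 - 6694656) / (15424272 + 6694656) = 8729616 / 22118928 = 0.3947

0.3947


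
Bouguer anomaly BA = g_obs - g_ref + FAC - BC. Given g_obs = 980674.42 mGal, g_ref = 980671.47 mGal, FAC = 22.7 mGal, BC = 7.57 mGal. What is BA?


BA = g_obs - g_ref + FAC - BC
= 980674.42 - 980671.47 + 22.7 - 7.57
= 18.08 mGal

18.08


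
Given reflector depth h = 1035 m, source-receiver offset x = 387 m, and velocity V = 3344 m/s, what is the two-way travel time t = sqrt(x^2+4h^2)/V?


x^2 + 4h^2 = 387^2 + 4*1035^2 = 149769 + 4284900 = 4434669
sqrt(4434669) = 2105.8654
t = 2105.8654 / 3344 = 0.6297 s

0.6297


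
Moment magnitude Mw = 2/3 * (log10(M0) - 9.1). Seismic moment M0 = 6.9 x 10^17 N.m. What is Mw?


log10(M0) = log10(6.9 x 10^17) = 17.8388
Mw = 2/3 * (17.8388 - 9.1)
= 2/3 * 8.7388
= 5.83

5.83


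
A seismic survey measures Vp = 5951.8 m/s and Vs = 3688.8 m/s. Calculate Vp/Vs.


Vp/Vs = 5951.8 / 3688.8
= 1.6135

1.6135


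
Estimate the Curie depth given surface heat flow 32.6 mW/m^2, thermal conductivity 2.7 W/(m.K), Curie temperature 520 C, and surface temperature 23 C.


T_Curie - T_surf = 520 - 23 = 497 C
Convert q to W/m^2: 32.6 mW/m^2 = 0.0326 W/m^2
d = 497 * 2.7 / 0.0326 = 41162.58 m

41162.58


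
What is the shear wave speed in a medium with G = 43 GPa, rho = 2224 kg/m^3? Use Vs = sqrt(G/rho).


Convert G to Pa: G = 43e9 Pa
Compute G/rho = 43e9 / 2224 = 19334532.3741
Vs = sqrt(19334532.3741) = 4397.1 m/s

4397.1


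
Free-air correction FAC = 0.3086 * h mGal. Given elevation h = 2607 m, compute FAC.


FAC = 0.3086 * h
= 0.3086 * 2607
= 804.5202 mGal

804.5202


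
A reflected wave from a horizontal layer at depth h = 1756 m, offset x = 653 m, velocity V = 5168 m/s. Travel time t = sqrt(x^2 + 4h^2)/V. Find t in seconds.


x^2 + 4h^2 = 653^2 + 4*1756^2 = 426409 + 12334144 = 12760553
sqrt(12760553) = 3572.1916
t = 3572.1916 / 5168 = 0.6912 s

0.6912


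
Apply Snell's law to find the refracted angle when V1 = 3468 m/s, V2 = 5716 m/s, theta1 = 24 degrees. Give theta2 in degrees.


sin(theta1) = sin(24 deg) = 0.406737
sin(theta2) = V2/V1 * sin(theta1) = 5716/3468 * 0.406737 = 0.670388
theta2 = arcsin(0.670388) = 42.097 degrees

42.097


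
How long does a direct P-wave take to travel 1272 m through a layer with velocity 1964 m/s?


t = x / V
= 1272 / 1964
= 0.6477 s

0.6477


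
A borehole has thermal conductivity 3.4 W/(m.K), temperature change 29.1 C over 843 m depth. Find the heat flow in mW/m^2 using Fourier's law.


q = k * dT / dz * 1000
= 3.4 * 29.1 / 843 * 1000
= 0.117367 * 1000
= 117.3665 mW/m^2

117.3665


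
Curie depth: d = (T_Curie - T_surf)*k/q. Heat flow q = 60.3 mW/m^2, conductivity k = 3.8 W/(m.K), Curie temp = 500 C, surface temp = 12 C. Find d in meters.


T_Curie - T_surf = 500 - 12 = 488 C
Convert q to W/m^2: 60.3 mW/m^2 = 0.0603 W/m^2
d = 488 * 3.8 / 0.0603 = 30752.9 m

30752.9


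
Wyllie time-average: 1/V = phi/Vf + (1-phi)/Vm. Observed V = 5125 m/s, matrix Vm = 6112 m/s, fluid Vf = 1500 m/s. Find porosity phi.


1/V - 1/Vm = 1/5125 - 1/6112 = 3.151e-05
1/Vf - 1/Vm = 1/1500 - 1/6112 = 0.00050305
phi = 3.151e-05 / 0.00050305 = 0.0626

0.0626


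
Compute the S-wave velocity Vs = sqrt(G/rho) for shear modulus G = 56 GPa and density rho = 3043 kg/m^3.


Convert G to Pa: G = 56e9 Pa
Compute G/rho = 56e9 / 3043 = 18402891.883
Vs = sqrt(18402891.883) = 4289.86 m/s

4289.86


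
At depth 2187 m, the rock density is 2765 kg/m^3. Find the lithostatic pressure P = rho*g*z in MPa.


P = rho * g * z / 1e6
= 2765 * 9.81 * 2187 / 1e6
= 59321609.55 / 1e6
= 59.3216 MPa

59.3216


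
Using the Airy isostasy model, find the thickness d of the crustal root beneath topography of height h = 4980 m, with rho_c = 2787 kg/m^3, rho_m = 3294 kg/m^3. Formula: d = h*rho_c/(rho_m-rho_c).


rho_m - rho_c = 3294 - 2787 = 507
d = 4980 * 2787 / 507
= 13879260 / 507
= 27375.27 m

27375.27


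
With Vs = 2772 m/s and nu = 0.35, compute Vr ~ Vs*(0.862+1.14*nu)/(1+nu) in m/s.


Numerator factor = 0.862 + 1.14*0.35 = 1.261
Denominator = 1 + 0.35 = 1.35
Vr = 2772 * 1.261 / 1.35 = 2589.25 m/s

2589.25


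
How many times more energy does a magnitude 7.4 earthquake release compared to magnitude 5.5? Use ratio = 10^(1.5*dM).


M2 - M1 = 7.4 - 5.5 = 1.9
1.5 * 1.9 = 2.85
ratio = 10^2.85 = 707.95

707.95


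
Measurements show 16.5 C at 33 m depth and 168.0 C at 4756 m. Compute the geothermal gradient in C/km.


dT = 168.0 - 16.5 = 151.5 C
dz = 4756 - 33 = 4723 m
gradient = dT/dz * 1000 = 151.5/4723 * 1000 = 32.0771 C/km

32.0771


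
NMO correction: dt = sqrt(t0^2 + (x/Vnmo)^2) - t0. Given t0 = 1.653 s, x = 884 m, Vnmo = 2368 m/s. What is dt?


x/Vnmo = 884/2368 = 0.373311
(x/Vnmo)^2 = 0.139361
t0^2 = 2.732409
sqrt(2.732409 + 0.139361) = 1.69463
dt = 1.69463 - 1.653 = 0.04163

0.04163


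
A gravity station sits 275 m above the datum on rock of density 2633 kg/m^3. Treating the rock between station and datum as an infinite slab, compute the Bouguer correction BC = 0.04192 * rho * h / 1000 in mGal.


BC = 0.04192 * rho * h / 1000
= 0.04192 * 2633 * 275 / 1000
= 30.3532 mGal

30.3532


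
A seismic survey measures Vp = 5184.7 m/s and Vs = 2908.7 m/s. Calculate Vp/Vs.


Vp/Vs = 5184.7 / 2908.7
= 1.7825

1.7825


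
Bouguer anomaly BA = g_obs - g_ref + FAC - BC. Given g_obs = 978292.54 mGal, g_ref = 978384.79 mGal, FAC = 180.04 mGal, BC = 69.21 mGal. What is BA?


BA = g_obs - g_ref + FAC - BC
= 978292.54 - 978384.79 + 180.04 - 69.21
= 18.58 mGal

18.58


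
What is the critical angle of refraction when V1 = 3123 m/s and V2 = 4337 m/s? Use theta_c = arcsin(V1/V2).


V1/V2 = 3123/4337 = 0.720083
theta_c = arcsin(0.720083) = 46.0613 degrees

46.0613


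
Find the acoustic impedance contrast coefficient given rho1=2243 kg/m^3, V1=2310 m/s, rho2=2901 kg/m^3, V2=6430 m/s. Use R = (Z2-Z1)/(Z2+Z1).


Z1 = 2243 * 2310 = 5181330
Z2 = 2901 * 6430 = 18653430
R = (18653430 - 5181330) / (18653430 + 5181330) = 13472100 / 23834760 = 0.5652

0.5652


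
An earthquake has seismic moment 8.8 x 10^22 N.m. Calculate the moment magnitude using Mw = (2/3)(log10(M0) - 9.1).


log10(M0) = log10(8.8 x 10^22) = 22.9445
Mw = 2/3 * (22.9445 - 9.1)
= 2/3 * 13.8445
= 9.23

9.23


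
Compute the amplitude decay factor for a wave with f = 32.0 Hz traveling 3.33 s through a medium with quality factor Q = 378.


pi*f*t/Q = pi*32.0*3.33/378 = 0.88563
A/A0 = exp(-0.88563) = 0.412454

0.412454


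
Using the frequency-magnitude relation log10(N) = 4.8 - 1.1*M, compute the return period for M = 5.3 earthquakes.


log10(N) = 4.8 - 1.1*5.3 = -1.03
N = 10^-1.03 = 0.093325
T = 1/N = 1/0.093325 = 10.7152 years

10.7152


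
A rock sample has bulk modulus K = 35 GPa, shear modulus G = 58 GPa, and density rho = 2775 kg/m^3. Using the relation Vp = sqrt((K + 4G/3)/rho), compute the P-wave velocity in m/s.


First compute the effective modulus:
K + 4G/3 = 35e9 + 4*58e9/3 = 112333333333.33 Pa
Then divide by density:
112333333333.33 / 2775 = 40480480.4805 Pa/(kg/m^3)
Take the square root:
Vp = sqrt(40480480.4805) = 6362.43 m/s

6362.43


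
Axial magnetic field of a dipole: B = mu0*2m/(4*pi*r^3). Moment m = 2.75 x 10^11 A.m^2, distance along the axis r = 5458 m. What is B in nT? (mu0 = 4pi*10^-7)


m = 2.75 x 10^11 = 275000000000 A.m^2
2m = 550000000000 A.m^2
r^3 = 5458^3 = 162592531912
B = (4pi*10^-7) * 550000000000 / (4*pi * 162592531912) * 1e9
= 691150.38379 / 2043198015133.21 * 1e9
= 338.2689 nT

338.2689


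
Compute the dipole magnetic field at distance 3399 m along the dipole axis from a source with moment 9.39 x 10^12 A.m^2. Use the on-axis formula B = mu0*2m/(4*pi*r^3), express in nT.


m = 9.39 x 10^12 = 9390000000000 A.m^2
2m = 18780000000000 A.m^2
r^3 = 3399^3 = 39269330199
B = (4pi*10^-7) * 18780000000000 / (4*pi * 39269330199) * 1e9
= 23599644.013767 / 493472957058.28 * 1e9
= 47823.5812 nT

47823.5812


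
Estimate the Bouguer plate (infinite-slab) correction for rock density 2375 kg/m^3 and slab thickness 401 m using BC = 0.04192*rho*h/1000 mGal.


BC = 0.04192 * rho * h / 1000
= 0.04192 * 2375 * 401 / 1000
= 39.9236 mGal

39.9236


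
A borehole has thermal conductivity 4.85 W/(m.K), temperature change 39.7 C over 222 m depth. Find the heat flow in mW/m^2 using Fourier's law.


q = k * dT / dz * 1000
= 4.85 * 39.7 / 222 * 1000
= 0.86732 * 1000
= 867.3198 mW/m^2

867.3198


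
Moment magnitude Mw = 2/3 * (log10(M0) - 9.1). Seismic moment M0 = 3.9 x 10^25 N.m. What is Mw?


log10(M0) = log10(3.9 x 10^25) = 25.5911
Mw = 2/3 * (25.5911 - 9.1)
= 2/3 * 16.4911
= 10.99

10.99


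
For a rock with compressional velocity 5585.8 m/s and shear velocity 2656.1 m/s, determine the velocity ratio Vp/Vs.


Vp/Vs = 5585.8 / 2656.1
= 2.103

2.103


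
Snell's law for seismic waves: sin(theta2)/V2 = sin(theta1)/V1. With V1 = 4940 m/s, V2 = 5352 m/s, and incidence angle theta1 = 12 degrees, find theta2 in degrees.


sin(theta1) = sin(12 deg) = 0.207912
sin(theta2) = V2/V1 * sin(theta1) = 5352/4940 * 0.207912 = 0.225252
theta2 = arcsin(0.225252) = 13.0177 degrees

13.0177


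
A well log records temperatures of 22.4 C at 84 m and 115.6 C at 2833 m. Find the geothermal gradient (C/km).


dT = 115.6 - 22.4 = 93.2 C
dz = 2833 - 84 = 2749 m
gradient = dT/dz * 1000 = 93.2/2749 * 1000 = 33.9032 C/km

33.9032


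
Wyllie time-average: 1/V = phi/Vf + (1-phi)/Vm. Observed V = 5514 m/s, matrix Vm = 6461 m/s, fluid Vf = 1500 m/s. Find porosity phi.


1/V - 1/Vm = 1/5514 - 1/6461 = 2.658e-05
1/Vf - 1/Vm = 1/1500 - 1/6461 = 0.00051189
phi = 2.658e-05 / 0.00051189 = 0.0519

0.0519


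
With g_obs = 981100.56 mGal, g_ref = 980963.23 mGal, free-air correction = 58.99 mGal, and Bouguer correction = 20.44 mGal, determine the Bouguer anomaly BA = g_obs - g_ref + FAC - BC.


BA = g_obs - g_ref + FAC - BC
= 981100.56 - 980963.23 + 58.99 - 20.44
= 175.88 mGal

175.88


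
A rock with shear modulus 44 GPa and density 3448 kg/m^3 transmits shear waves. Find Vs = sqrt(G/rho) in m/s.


Convert G to Pa: G = 44e9 Pa
Compute G/rho = 44e9 / 3448 = 12761020.8817
Vs = sqrt(12761020.8817) = 3572.26 m/s

3572.26


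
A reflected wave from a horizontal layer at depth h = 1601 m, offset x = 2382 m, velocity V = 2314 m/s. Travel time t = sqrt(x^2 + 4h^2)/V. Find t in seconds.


x^2 + 4h^2 = 2382^2 + 4*1601^2 = 5673924 + 10252804 = 15926728
sqrt(15926728) = 3990.8305
t = 3990.8305 / 2314 = 1.7246 s

1.7246


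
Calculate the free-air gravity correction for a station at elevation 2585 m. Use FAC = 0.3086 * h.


FAC = 0.3086 * h
= 0.3086 * 2585
= 797.731 mGal

797.731


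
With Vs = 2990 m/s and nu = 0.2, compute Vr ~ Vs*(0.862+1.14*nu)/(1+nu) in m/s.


Numerator factor = 0.862 + 1.14*0.2 = 1.09
Denominator = 1 + 0.2 = 1.2
Vr = 2990 * 1.09 / 1.2 = 2715.92 m/s

2715.92


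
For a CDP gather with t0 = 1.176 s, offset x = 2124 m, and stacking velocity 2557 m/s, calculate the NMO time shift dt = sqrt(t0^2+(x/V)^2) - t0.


x/Vnmo = 2124/2557 = 0.830661
(x/Vnmo)^2 = 0.689998
t0^2 = 1.382976
sqrt(1.382976 + 0.689998) = 1.439782
dt = 1.439782 - 1.176 = 0.263782

0.263782


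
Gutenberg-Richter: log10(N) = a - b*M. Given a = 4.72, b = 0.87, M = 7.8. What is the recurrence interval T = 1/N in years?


log10(N) = 4.72 - 0.87*7.8 = -2.066
N = 10^-2.066 = 0.00859
T = 1/N = 1/0.00859 = 116.4126 years

116.4126


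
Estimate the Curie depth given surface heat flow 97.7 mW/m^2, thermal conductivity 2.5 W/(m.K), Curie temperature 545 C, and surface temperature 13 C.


T_Curie - T_surf = 545 - 13 = 532 C
Convert q to W/m^2: 97.7 mW/m^2 = 0.0977 W/m^2
d = 532 * 2.5 / 0.0977 = 13613.1 m

13613.1


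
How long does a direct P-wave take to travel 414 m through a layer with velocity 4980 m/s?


t = x / V
= 414 / 4980
= 0.0831 s

0.0831


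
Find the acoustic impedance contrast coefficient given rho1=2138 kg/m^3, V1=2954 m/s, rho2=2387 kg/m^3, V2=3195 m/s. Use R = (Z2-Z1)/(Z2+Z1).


Z1 = 2138 * 2954 = 6315652
Z2 = 2387 * 3195 = 7626465
R = (7626465 - 6315652) / (7626465 + 6315652) = 1310813 / 13942117 = 0.094

0.094


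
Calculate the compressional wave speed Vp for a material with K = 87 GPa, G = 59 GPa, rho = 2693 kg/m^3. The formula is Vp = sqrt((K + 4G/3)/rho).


First compute the effective modulus:
K + 4G/3 = 87e9 + 4*59e9/3 = 165666666666.67 Pa
Then divide by density:
165666666666.67 / 2693 = 61517514.5439 Pa/(kg/m^3)
Take the square root:
Vp = sqrt(61517514.5439) = 7843.31 m/s

7843.31


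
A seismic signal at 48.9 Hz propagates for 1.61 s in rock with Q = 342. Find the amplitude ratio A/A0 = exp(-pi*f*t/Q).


pi*f*t/Q = pi*48.9*1.61/342 = 0.7232
A/A0 = exp(-0.7232) = 0.485197

0.485197


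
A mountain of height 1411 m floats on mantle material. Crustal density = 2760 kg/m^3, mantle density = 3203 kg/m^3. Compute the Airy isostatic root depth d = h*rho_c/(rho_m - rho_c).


rho_m - rho_c = 3203 - 2760 = 443
d = 1411 * 2760 / 443
= 3894360 / 443
= 8790.88 m

8790.88


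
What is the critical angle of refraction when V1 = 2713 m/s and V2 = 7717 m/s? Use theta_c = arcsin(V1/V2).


V1/V2 = 2713/7717 = 0.351561
theta_c = arcsin(0.351561) = 20.5829 degrees

20.5829


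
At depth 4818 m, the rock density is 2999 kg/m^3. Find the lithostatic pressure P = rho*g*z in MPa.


P = rho * g * z / 1e6
= 2999 * 9.81 * 4818 / 1e6
= 141746475.42 / 1e6
= 141.7465 MPa

141.7465


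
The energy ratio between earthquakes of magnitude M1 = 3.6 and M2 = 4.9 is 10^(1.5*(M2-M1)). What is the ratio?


M2 - M1 = 4.9 - 3.6 = 1.3
1.5 * 1.3 = 1.95
ratio = 10^1.95 = 89.13

89.13


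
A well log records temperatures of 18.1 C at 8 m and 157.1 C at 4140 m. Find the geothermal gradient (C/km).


dT = 157.1 - 18.1 = 139.0 C
dz = 4140 - 8 = 4132 m
gradient = dT/dz * 1000 = 139.0/4132 * 1000 = 33.6399 C/km

33.6399


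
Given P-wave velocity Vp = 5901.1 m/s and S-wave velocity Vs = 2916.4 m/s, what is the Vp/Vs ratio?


Vp/Vs = 5901.1 / 2916.4
= 2.0234

2.0234


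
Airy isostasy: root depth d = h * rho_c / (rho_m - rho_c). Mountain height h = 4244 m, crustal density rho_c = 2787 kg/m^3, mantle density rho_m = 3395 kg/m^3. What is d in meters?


rho_m - rho_c = 3395 - 2787 = 608
d = 4244 * 2787 / 608
= 11828028 / 608
= 19453.99 m

19453.99


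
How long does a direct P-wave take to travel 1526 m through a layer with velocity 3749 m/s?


t = x / V
= 1526 / 3749
= 0.407 s

0.407


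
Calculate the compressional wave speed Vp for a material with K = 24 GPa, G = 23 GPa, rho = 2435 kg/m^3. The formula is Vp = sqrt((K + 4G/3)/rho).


First compute the effective modulus:
K + 4G/3 = 24e9 + 4*23e9/3 = 54666666666.67 Pa
Then divide by density:
54666666666.67 / 2435 = 22450376.4545 Pa/(kg/m^3)
Take the square root:
Vp = sqrt(22450376.4545) = 4738.18 m/s

4738.18


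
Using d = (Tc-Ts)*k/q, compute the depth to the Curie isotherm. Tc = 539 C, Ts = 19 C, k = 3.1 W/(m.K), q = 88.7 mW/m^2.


T_Curie - T_surf = 539 - 19 = 520 C
Convert q to W/m^2: 88.7 mW/m^2 = 0.0887 W/m^2
d = 520 * 3.1 / 0.0887 = 18173.62 m

18173.62


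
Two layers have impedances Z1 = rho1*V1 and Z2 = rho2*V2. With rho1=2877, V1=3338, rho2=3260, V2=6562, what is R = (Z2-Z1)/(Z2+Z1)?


Z1 = 2877 * 3338 = 9603426
Z2 = 3260 * 6562 = 21392120
R = (21392120 - 9603426) / (21392120 + 9603426) = 11788694 / 30995546 = 0.3803

0.3803


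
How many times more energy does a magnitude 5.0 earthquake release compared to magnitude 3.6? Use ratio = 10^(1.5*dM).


M2 - M1 = 5.0 - 3.6 = 1.4
1.5 * 1.4 = 2.1
ratio = 10^2.1 = 125.89

125.89


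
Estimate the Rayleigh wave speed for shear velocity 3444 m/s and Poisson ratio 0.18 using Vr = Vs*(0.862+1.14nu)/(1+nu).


Numerator factor = 0.862 + 1.14*0.18 = 1.0672
Denominator = 1 + 0.18 = 1.18
Vr = 3444 * 1.0672 / 1.18 = 3114.78 m/s

3114.78


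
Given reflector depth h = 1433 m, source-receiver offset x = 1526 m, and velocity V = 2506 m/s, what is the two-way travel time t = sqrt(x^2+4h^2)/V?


x^2 + 4h^2 = 1526^2 + 4*1433^2 = 2328676 + 8213956 = 10542632
sqrt(10542632) = 3246.9419
t = 3246.9419 / 2506 = 1.2957 s

1.2957


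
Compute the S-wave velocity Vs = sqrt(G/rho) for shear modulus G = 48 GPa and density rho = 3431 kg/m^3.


Convert G to Pa: G = 48e9 Pa
Compute G/rho = 48e9 / 3431 = 13990090.3527
Vs = sqrt(13990090.3527) = 3740.33 m/s

3740.33


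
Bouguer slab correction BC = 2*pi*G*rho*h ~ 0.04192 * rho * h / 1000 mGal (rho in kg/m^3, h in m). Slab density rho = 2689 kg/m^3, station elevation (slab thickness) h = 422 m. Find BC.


BC = 0.04192 * rho * h / 1000
= 0.04192 * 2689 * 422 / 1000
= 47.5691 mGal

47.5691


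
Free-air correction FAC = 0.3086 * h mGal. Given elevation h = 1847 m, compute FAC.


FAC = 0.3086 * h
= 0.3086 * 1847
= 569.9842 mGal

569.9842


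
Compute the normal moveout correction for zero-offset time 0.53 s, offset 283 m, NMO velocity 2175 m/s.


x/Vnmo = 283/2175 = 0.130115
(x/Vnmo)^2 = 0.01693
t0^2 = 0.2809
sqrt(0.2809 + 0.01693) = 0.545738
dt = 0.545738 - 0.53 = 0.015738

0.015738


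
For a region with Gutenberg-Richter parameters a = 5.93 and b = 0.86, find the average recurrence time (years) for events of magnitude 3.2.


log10(N) = 5.93 - 0.86*3.2 = 3.178
N = 10^3.178 = 1506.607066
T = 1/N = 1/1506.607066 = 0.0007 years

7.000000e-04


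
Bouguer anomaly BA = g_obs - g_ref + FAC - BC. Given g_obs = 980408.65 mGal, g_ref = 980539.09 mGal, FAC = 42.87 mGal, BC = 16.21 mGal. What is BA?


BA = g_obs - g_ref + FAC - BC
= 980408.65 - 980539.09 + 42.87 - 16.21
= -103.78 mGal

-103.78


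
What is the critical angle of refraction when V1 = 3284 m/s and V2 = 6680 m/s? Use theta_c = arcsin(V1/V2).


V1/V2 = 3284/6680 = 0.491617
theta_c = arcsin(0.491617) = 29.4469 degrees

29.4469
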